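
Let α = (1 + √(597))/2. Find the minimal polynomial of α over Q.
m_α(x) = x^2 - x - 149

From 2α - 1 = √(597), squaring gives (2α - 1)^2 = 597, i.e. 4α^2 - 4α + 1 = 597, so α^2 - α + (1 - 597)/4 = 0. Since 597 ≡ 1 (mod 4), (1 - 597)/4 = -149 ∈ Z. The polynomial x^2 - x - 149 has discriminant 1 - 4·(-149) = 597, which is not a perfect square in Q (d = 597 is squarefree and ≠ 1), so x^2 - x - 149 is irreducible over Q. It is the minimal polynomial of α.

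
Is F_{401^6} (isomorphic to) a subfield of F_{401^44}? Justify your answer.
No: F_{401^6} is not a subfield of F_{401^44}

F_{p^m} embeds in F_{p^n} iff m | n. Here 6 ∤ 44 (since 44 = 7·6 + 2 with remainder 2 ≠ 0), so F_{401^6} is not a subfield of F_{401^44}. Equivalently: if it were, the tower law would give 6 = [F_{401^6}:F_401] dividing [F_{401^44}:F_401] = 44, contradiction.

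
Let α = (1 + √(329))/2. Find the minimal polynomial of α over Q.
m_α(x) = x^2 - x - 82

From 2α - 1 = √(329), squaring gives (2α - 1)^2 = 329, i.e. 4α^2 - 4α + 1 = 329, so α^2 - α + (1 - 329)/4 = 0. Since 329 ≡ 1 (mod 4), (1 - 329)/4 = -82 ∈ Z. The polynomial x^2 - x - 82 has discriminant 1 - 4·(-82) = 329, which is not a perfect square in Q (d = 329 is squarefree and ≠ 1), so x^2 - x - 82 is irreducible over Q. It is the minimal polynomial of α.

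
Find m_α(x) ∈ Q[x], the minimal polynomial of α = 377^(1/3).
m_α(x) = x^3 - 377

α satisfies α^3 = 377, so x^3 - 377 annihilates α. By the rational root test, a rational root p/q (in lowest terms) of x^3 - 377 would satisfy p^3 = 377 q^3, forcing q = 1 and p^3 = 377; but 377 is not a perfect cube, contradiction. A monic cubic over Q with no rational root is irreducible (any nontrivial factorization would include a linear factor). Hence x^3 - 377 is the minimal polynomial of α, and in particular [Q(α):Q] = 3.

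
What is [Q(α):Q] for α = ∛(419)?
[Q(α):Q] = 3

The minimal polynomial of α is x^3 - 419, irreducible over Q since 419 is not a perfect cube (so x^3 - 419 has no rational root). Hence [Q(α):Q] = deg(m_α) = 3.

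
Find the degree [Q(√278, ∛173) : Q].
[Q(√278, ∛173) : Q] = 6

Let L = Q(√278, ∛173). Since Q(√278) ⊂ L and [Q(√278):Q] = 2, the tower law gives 2 | [L:Q]. Likewise Q(∛173) ⊂ L with [Q(∛173):Q] = 3 (because 173 is not a perfect cube), so 3 | [L:Q]. As gcd(2,3) = 1, [L:Q] is divisible by 6. Conversely L is generated over Q by √278 and ∛173, so [L:Q] ≤ 2·3 = 6. Therefore [Q(√278, ∛173) : Q] = 6.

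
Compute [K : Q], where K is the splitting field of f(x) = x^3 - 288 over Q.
[K : Q] = 6

The roots of x^3 - 288 are ∛288, ω∛288, ω^2∛288 where ω = e^(2πi/3) is a primitive cube root of unity, so K = Q(∛288, ω). Now [Q(∛288):Q] = 3 (since 288 is not a perfect cube, x^3 - 288 is irreducible) and [Q(ω):Q] = 2. Both 2 and 3 divide [K:Q], and [K:Q] ≤ 3·2 = 6, so [K:Q] = 6. (Equivalently: Q(∛288) ⊂ R but ω ∉ R, so [K : Q(∛288)] = 2.)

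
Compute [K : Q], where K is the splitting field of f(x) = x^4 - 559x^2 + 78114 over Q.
[K : Q] = 4

Solving the quadratic in x^2: x^2 = (559 ± √(559^2 - 4·78114))/2 = (559 ± √25)/2 = (559 ± 5)/2, giving x^2 = 277 or x^2 = 282. So f(x) = (x^2 - 277)(x^2 - 282) and the roots of f are ±√277, ±√282. Hence the splitting field is K = Q(√277, √282). Since 277 and 282 are distinct squarefree integers > 1, their product 78114 is not a perfect square, so √282 ∉ Q(√277). By the tower law [K:Q] = [Q(√277,√282):Q(√277)] · [Q(√277):Q] = 2 · 2 = 4.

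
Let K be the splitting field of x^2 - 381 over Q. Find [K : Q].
[K : Q] = 2

f(x) = x^2 - 381 factors as (x - √381)(x + √381). The splitting field is K = Q(√381). Since 381 is squarefree and > 1, it is not a perfect square, so x^2 - 381 is irreducible over Q and [Q(√381) : Q] = 2. Hence [K : Q] = 2.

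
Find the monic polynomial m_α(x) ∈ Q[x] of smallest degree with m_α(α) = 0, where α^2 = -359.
m_α(x) = x^2 + 359

α satisfies α^2 + 359 = 0, so x^2 + 359 annihilates α. Since d = -359 is squarefree and ≠ 1, it is not a perfect square in Q, so x^2 + 359 has no rational root and is therefore irreducible over Q (a degree-2 polynomial over a field is irreducible iff it has no root). Hence m_α(x) = x^2 + 359.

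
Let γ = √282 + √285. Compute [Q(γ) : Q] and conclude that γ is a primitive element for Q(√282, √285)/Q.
[Q(γ) : Q] = 4 (equivalently, Q(γ) = Q(√282, √285))

Obviously Q(γ) ⊆ Q(√282, √285), and [Q(√282, √285):Q] = 4 (since 282, 285 are distinct squarefree integers > 1 with 80370 not a perfect square). To show equality we compute the minimal polynomial of γ. From γ = √282 + √285: γ^2 = 282 + 2√(80370) + 285 = 567 + 2√(80370), so γ^2 - 567 = 2√(80370); squaring, (γ^2 - 567)^2 = 4·80370, i.e. γ^4 - 1134γ^2 + 321489 - 321480 = 0, i.e. γ^4 - 1134γ^2 + 9 = 0. So γ is a root of x^4 - 1134x^2 + 9. This polynomial is irreducible over Q: it has no rational root (each ±√282 ± √285 is irrational), and any factorization into two quadratics over Q would force √(80370) ∈ Q (pairing opposite roots) or √282, √285 ∈ Q (other pairings), all impossible. Hence [Q(γ):Q] = 4 = [Q(√282, √285):Q], so Q(γ) = Q(√282, √285).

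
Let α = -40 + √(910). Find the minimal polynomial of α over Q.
m_α(x) = x^2 + 80x + 690

From α + 40 = √(910), squaring gives (α + 40)^2 = 910, i.e. α^2 + 80α + 1600 = 910, so α^2 + 80α + 690 = 0. The discriminant of x^2 + 80x + 690 is (80)^2 - 4·(690) = 6400 - 2760 = 3640, and 4·(910) is not a perfect square in Q since 910 is squarefree and ≠ 1. Hence x^2 + 80x + 690 is irreducible over Q and is the minimal polynomial of α.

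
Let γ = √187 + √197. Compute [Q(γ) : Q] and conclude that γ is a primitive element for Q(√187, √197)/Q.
[Q(γ) : Q] = 4 (equivalently, Q(γ) = Q(√187, √197))

Obviously Q(γ) ⊆ Q(√187, √197), and [Q(√187, √197):Q] = 4 (since 187, 197 are distinct squarefree integers > 1 with 36839 not a perfect square). To show equality we compute the minimal polynomial of γ. From γ = √187 + √197: γ^2 = 187 + 2√(36839) + 197 = 384 + 2√(36839), so γ^2 - 384 = 2√(36839); squaring, (γ^2 - 384)^2 = 4·36839, i.e. γ^4 - 768γ^2 + 147456 - 147356 = 0, i.e. γ^4 - 768γ^2 + 100 = 0. So γ is a root of x^4 - 768x^2 + 100. This polynomial is irreducible over Q: it has no rational root (each ±√187 ± √197 is irrational), and any factorization into two quadratics over Q would force √(36839) ∈ Q (pairing opposite roots) or √187, √197 ∈ Q (other pairings), all impossible. Hence [Q(γ):Q] = 4 = [Q(√187, √197):Q], so Q(γ) = Q(√187, √197).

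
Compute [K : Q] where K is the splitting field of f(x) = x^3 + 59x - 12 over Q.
[K : Q] = 6

By the rational root test, any rational root of the monic integer polynomial f(x) = x^3 + 59x - 12 must be an integer dividing the constant term -12, i.e. one of ±{1, 2, 3, 4, 6, 12}. Evaluating: f(1) = 48, f(-1) = -72, f(2) = 114, f(-2) = -138, f(3) = 192, f(-3) = -216, f(4) = 288, f(-4) = -312, f(6) = 558, f(-6) = -582, f(12) = 2424, f(-12) = -2448; none is 0, so f has no rational root and is therefore irreducible over Q (a cubic with no linear factor over a field is irreducible). For an irreducible cubic, the Galois group is A_3 or S_3 according as the discriminant disc(f) = -4a^3 - 27b^2 = -4·(59)^3 - 27·(-12)^2 = -825404 is or is not a square in Q. Here disc(f) = -825404 is not a perfect square in Q, so the Galois group of f over Q is not contained in A_3 and must be all of S_3. The splitting field has degree |S_3| = 6 over Q, so [K : Q] = 6.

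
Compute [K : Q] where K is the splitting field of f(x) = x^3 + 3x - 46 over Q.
[K : Q] = 6

By the rational root test, any rational root of the monic integer polynomial f(x) = x^3 + 3x - 46 must be an integer dividing the constant term -46, i.e. one of ±{1, 2, 23, 46}. Evaluating: f(1) = -42, f(-1) = -50, f(2) = -32, f(-2) = -60, f(23) = 12190, f(-23) = -12282, f(46) = 97428, f(-46) = -97520; none is 0, so f has no rational root and is therefore irreducible over Q (a cubic with no linear factor over a field is irreducible). For an irreducible cubic, the Galois group is A_3 or S_3 according as the discriminant disc(f) = -4a^3 - 27b^2 = -4·(3)^3 - 27·(-46)^2 = -57240 is or is not a square in Q. Here disc(f) = -57240 is not a perfect square in Q, so the Galois group of f over Q is not contained in A_3 and must be all of S_3. The splitting field has degree |S_3| = 6 over Q, so [K : Q] = 6.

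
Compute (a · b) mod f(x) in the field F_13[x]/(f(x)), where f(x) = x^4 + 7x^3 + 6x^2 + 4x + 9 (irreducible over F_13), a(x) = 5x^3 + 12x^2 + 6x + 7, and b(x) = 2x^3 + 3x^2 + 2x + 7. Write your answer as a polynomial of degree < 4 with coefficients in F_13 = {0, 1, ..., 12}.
a · b ≡ 6x^3 + 5x^2 + 8x + 12 (mod f(x))

Multiply in F_13[x]: a(x)·b(x) = (5x^3 + 12x^2 + 6x + 7)·(2x^3 + 3x^2 + 2x + 7) = 10x^6 + 6x^4 + 4x + 10. This has degree ≥ 4, so divide by f(x) over F_13: 10x^6 + 6x^4 + 4x + 10 = (10x^2 + 8x + 7)·(x^4 + 7x^3 + 6x^2 + 4x + 9) + (6x^3 + 5x^2 + 8x + 12). Hence a·b ≡ 6x^3 + 5x^2 + 8x + 12 (mod f). (F_13[x]/(f) is a field with 13^4 = 28561 elements since f is irreducible of degree 4.)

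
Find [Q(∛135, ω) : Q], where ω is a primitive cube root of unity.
[Q(∛135, ω) : Q] = 6

[Q(∛135):Q] = 3 (min poly x^3 - 135, irreducible since 135 is not a perfect cube). [Q(ω):Q] = 2 (min poly x^2 + x + 1). Since Q(∛135) ⊂ R and ω ∉ R, we have ω ∉ Q(∛135), so x^2 + x + 1 remains irreducible over Q(∛135) and [Q(∛135, ω) : Q(∛135)] = 2. By the tower law, [Q(∛135, ω) : Q] = 3 · 2 = 6. (In fact Q(∛135, ω) is the splitting field of x^3 - 135 over Q.)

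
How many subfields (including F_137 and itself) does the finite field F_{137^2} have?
F_{137^2} has 2 subfields

The subfields of F_{p^n} are exactly the fields F_{p^d} for d | n (each is the fixed field of the unique index-d subgroup of Gal(F_{p^n}/F_p) ≅ Z/nZ). The divisors of n = 2 are {1, 2}, giving 2 subfields: F_{137^1}, F_{137^2}.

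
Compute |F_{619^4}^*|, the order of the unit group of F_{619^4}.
|F_{619^4}^*| = 146812351920

F_{619^4} has 619^4 = 146812351921 elements; its multiplicative group consists of all nonzero elements, so |F_{619^4}^*| = 146812351921 - 1 = 146812351920. (It is cyclic since any finite subgroup of the multiplicative group of a field is cyclic.)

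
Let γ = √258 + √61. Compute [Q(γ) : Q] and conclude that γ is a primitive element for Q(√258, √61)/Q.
[Q(γ) : Q] = 4 (equivalently, Q(γ) = Q(√258, √61))

Obviously Q(γ) ⊆ Q(√258, √61), and [Q(√258, √61):Q] = 4 (since 258, 61 are distinct squarefree integers > 1 with 15738 not a perfect square). To show equality we compute the minimal polynomial of γ. From γ = √258 + √61: γ^2 = 258 + 2√(15738) + 61 = 319 + 2√(15738), so γ^2 - 319 = 2√(15738); squaring, (γ^2 - 319)^2 = 4·15738, i.e. γ^4 - 638γ^2 + 101761 - 62952 = 0, i.e. γ^4 - 638γ^2 + 38809 = 0. So γ is a root of x^4 - 638x^2 + 38809. This polynomial is irreducible over Q: it has no rational root (each ±√258 ± √61 is irrational), and any factorization into two quadratics over Q would force √(15738) ∈ Q (pairing opposite roots) or √258, √61 ∈ Q (other pairings), all impossible. Hence [Q(γ):Q] = 4 = [Q(√258, √61):Q], so Q(γ) = Q(√258, √61).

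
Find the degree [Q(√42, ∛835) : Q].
[Q(√42, ∛835) : Q] = 6

Let L = Q(√42, ∛835). Since Q(√42) ⊂ L and [Q(√42):Q] = 2, the tower law gives 2 | [L:Q]. Likewise Q(∛835) ⊂ L with [Q(∛835):Q] = 3 (because 835 is not a perfect cube), so 3 | [L:Q]. As gcd(2,3) = 1, [L:Q] is divisible by 6. Conversely L is generated over Q by √42 and ∛835, so [L:Q] ≤ 2·3 = 6. Therefore [Q(√42, ∛835) : Q] = 6.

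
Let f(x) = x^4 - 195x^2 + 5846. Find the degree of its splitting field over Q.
[K : Q] = 4

Solving the quadratic in x^2: x^2 = (195 ± √(195^2 - 4·5846))/2 = (195 ± √14641)/2 = (195 ± 121)/2, giving x^2 = 37 or x^2 = 158. So f(x) = (x^2 - 37)(x^2 - 158) and the roots of f are ±√37, ±√158. Hence the splitting field is K = Q(√37, √158). Since 37 and 158 are distinct squarefree integers > 1, their product 5846 is not a perfect square, so √158 ∉ Q(√37). By the tower law [K:Q] = [Q(√37,√158):Q(√37)] · [Q(√37):Q] = 2 · 2 = 4.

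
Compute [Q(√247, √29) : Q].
[Q(√247, √29) : Q] = 4

[Q(√247):Q] = 2 (min poly x^2 - 247, irreducible since 247 is squarefree > 1). For the top step, suppose √29 ∈ Q(√247), say √29 = c + d√247 with c, d ∈ Q. Squaring: 29 = c^2 + 247d^2 + 2cd√247. Since √247 ∉ Q this forces 2cd = 0. If d = 0 then √29 = c ∈ Q, contradicting 29 squarefree > 1. If c = 0 then 29 = 247d^2, so 247·29 = (247d)^2 is a perfect square in Q — but 247·29 = 7163 is not a perfect square (since 247 and 29 are distinct squarefree integers). Contradiction. Hence √29 ∉ Q(√247), so x^2 - 29 stays irreducible over Q(√247) and [Q(√247, √29) : Q(√247)] = 2. By the tower law, [Q(√247, √29) : Q] = 2 · 2 = 4.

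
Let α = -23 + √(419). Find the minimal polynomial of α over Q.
m_α(x) = x^2 + 46x + 110

From α + 23 = √(419), squaring gives (α + 23)^2 = 419, i.e. α^2 + 46α + 529 = 419, so α^2 + 46α + 110 = 0. The discriminant of x^2 + 46x + 110 is (46)^2 - 4·(110) = 2116 - 440 = 1676, and 4·(419) is not a perfect square in Q since 419 is squarefree and ≠ 1. Hence x^2 + 46x + 110 is irreducible over Q and is the minimal polynomial of α.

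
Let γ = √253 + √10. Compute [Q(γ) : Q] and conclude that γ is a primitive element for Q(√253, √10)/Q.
[Q(γ) : Q] = 4 (equivalently, Q(γ) = Q(√253, √10))

Obviously Q(γ) ⊆ Q(√253, √10), and [Q(√253, √10):Q] = 4 (since 253, 10 are distinct squarefree integers > 1 with 2530 not a perfect square). To show equality we compute the minimal polynomial of γ. From γ = √253 + √10: γ^2 = 253 + 2√(2530) + 10 = 263 + 2√(2530), so γ^2 - 263 = 2√(2530); squaring, (γ^2 - 263)^2 = 4·2530, i.e. γ^4 - 526γ^2 + 69169 - 10120 = 0, i.e. γ^4 - 526γ^2 + 59049 = 0. So γ is a root of x^4 - 526x^2 + 59049. This polynomial is irreducible over Q: it has no rational root (each ±√253 ± √10 is irrational), and any factorization into two quadratics over Q would force √(2530) ∈ Q (pairing opposite roots) or √253, √10 ∈ Q (other pairings), all impossible. Hence [Q(γ):Q] = 4 = [Q(√253, √10):Q], so Q(γ) = Q(√253, √10).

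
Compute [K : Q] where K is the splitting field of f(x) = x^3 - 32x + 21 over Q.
[K : Q] = 6

By the rational root test, any rational root of the monic integer polynomial f(x) = x^3 - 32x + 21 must be an integer dividing the constant term 21, i.e. one of ±{1, 3, 7, 21}. Evaluating: f(1) = -10, f(-1) = 52, f(3) = -48, f(-3) = 90, f(7) = 140, f(-7) = -98, f(21) = 8610, f(-21) = -8568; none is 0, so f has no rational root and is therefore irreducible over Q (a cubic with no linear factor over a field is irreducible). For an irreducible cubic, the Galois group is A_3 or S_3 according as the discriminant disc(f) = -4a^3 - 27b^2 = -4·(-32)^3 - 27·(21)^2 = 119165 is or is not a square in Q. Here disc(f) = 119165 is not a perfect square in Q, so the Galois group of f over Q is not contained in A_3 and must be all of S_3. The splitting field has degree |S_3| = 6 over Q, so [K : Q] = 6.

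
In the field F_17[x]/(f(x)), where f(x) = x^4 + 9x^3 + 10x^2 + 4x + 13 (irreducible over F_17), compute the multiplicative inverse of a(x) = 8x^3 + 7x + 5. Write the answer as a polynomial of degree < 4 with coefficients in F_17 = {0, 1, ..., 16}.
a(x)^(-1) ≡ 3x^3 + 3x^2 + 7x + 13 (mod f(x))

Since f is irreducible over F_17, F_17[x]/(f) is a field and a(x) ≠ 0 has an inverse. Apply the extended Euclidean algorithm to f(x) and a(x) in F_17[x]: f(x) = (15x + 16)·a(x) + (7x^2 + 4x + 1);  a(x) = (6x + 16)·(7x^2 + 4x + 1) + (5x + 6);  (7x^2 + 4x + 1) = (15x + 10)·(5x + 6) + (9). The last nonzero remainder is the constant 9 = gcd(f, a) in F_17. Back-substituting through the division chain expresses 9 = s(x)·a(x) + t(x)·f(x) with s(x) ≡ 10x^3 + 10x^2 + 12x + 15 (mod f), so (10x^3 + 10x^2 + 12x + 15)·a(x) ≡ 9 (mod f). Multiplying by 9^(-1) ≡ 2 in F_17 gives a(x)^(-1) ≡ 2·(10x^3 + 10x^2 + 12x + 15) ≡ 3x^3 + 3x^2 + 7x + 13 (mod f). Check: (8x^3 + 7x + 5)·(3x^3 + 3x^2 + 7x + 13) = 7x^6 + 7x^5 + 9x^4 + 4x^3 + 13x^2 + 7x + 14 ≡ 1 (mod x^4 + 9x^3 + 10x^2 + 4x + 13).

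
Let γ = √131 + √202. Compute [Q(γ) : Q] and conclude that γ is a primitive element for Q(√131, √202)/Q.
[Q(γ) : Q] = 4 (equivalently, Q(γ) = Q(√131, √202))

Obviously Q(γ) ⊆ Q(√131, √202), and [Q(√131, √202):Q] = 4 (since 131, 202 are distinct squarefree integers > 1 with 26462 not a perfect square). To show equality we compute the minimal polynomial of γ. From γ = √131 + √202: γ^2 = 131 + 2√(26462) + 202 = 333 + 2√(26462), so γ^2 - 333 = 2√(26462); squaring, (γ^2 - 333)^2 = 4·26462, i.e. γ^4 - 666γ^2 + 110889 - 105848 = 0, i.e. γ^4 - 666γ^2 + 5041 = 0. So γ is a root of x^4 - 666x^2 + 5041. This polynomial is irreducible over Q: it has no rational root (each ±√131 ± √202 is irrational), and any factorization into two quadratics over Q would force √(26462) ∈ Q (pairing opposite roots) or √131, √202 ∈ Q (other pairings), all impossible. Hence [Q(γ):Q] = 4 = [Q(√131, √202):Q], so Q(γ) = Q(√131, √202).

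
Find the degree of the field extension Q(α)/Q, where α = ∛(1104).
[Q(α):Q] = 3

The minimal polynomial of α is x^3 - 1104, irreducible over Q since 1104 is not a perfect cube (so x^3 - 1104 has no rational root). Hence [Q(α):Q] = deg(m_α) = 3.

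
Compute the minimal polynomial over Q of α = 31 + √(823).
m_α(x) = x^2 - 62x + 138

From α - 31 = √(823), squaring gives (α - 31)^2 = 823, i.e. α^2 - 62α + 961 = 823, so α^2 - 62α + 138 = 0. The discriminant of x^2 - 62x + 138 is (-62)^2 - 4·(138) = 3844 - 552 = 3292, and 4·(823) is not a perfect square in Q since 823 is squarefree and ≠ 1. Hence x^2 - 62x + 138 is irreducible over Q and is the minimal polynomial of α.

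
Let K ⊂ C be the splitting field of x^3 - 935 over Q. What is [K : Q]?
[K : Q] = 6

The roots of x^3 - 935 are ∛935, ω∛935, ω^2∛935 where ω = e^(2πi/3) is a primitive cube root of unity, so K = Q(∛935, ω). Now [Q(∛935):Q] = 3 (since 935 is not a perfect cube, x^3 - 935 is irreducible) and [Q(ω):Q] = 2. Both 2 and 3 divide [K:Q], and [K:Q] ≤ 3·2 = 6, so [K:Q] = 6. (Equivalently: Q(∛935) ⊂ R but ω ∉ R, so [K : Q(∛935)] = 2.)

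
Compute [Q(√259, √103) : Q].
[Q(√259, √103) : Q] = 4

[Q(√259):Q] = 2 (min poly x^2 - 259, irreducible since 259 is squarefree > 1). For the top step, suppose √103 ∈ Q(√259), say √103 = c + d√259 with c, d ∈ Q. Squaring: 103 = c^2 + 259d^2 + 2cd√259. Since √259 ∉ Q this forces 2cd = 0. If d = 0 then √103 = c ∈ Q, contradicting 103 squarefree > 1. If c = 0 then 103 = 259d^2, so 259·103 = (259d)^2 is a perfect square in Q — but 259·103 = 26677 is not a perfect square (since 259 and 103 are distinct squarefree integers). Contradiction. Hence √103 ∉ Q(√259), so x^2 - 103 stays irreducible over Q(√259) and [Q(√259, √103) : Q(√259)] = 2. By the tower law, [Q(√259, √103) : Q] = 2 · 2 = 4.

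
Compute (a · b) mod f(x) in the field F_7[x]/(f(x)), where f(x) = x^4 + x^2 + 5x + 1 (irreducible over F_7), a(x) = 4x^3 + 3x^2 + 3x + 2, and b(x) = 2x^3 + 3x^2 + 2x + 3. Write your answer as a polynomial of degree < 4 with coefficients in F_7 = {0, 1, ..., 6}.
a · b ≡ x^3 + 6x^2 + 4x + 5 (mod f(x))

Multiply in F_7[x]: a(x)·b(x) = (4x^3 + 3x^2 + 3x + 2)·(2x^3 + 3x^2 + 2x + 3) = x^6 + 4x^5 + 2x^4 + 3x^3 + 6x + 6. This has degree ≥ 4, so divide by f(x) over F_7: x^6 + 4x^5 + 2x^4 + 3x^3 + 6x + 6 = (x^2 + 4x + 1)·(x^4 + x^2 + 5x + 1) + (x^3 + 6x^2 + 4x + 5). Hence a·b ≡ x^3 + 6x^2 + 4x + 5 (mod f). (F_7[x]/(f) is a field with 7^4 = 2401 elements since f is irreducible of degree 4.)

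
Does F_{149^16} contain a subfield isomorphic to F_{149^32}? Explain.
No: F_{149^32} is not a subfield of F_{149^16}

F_{p^m} embeds in F_{p^n} iff m | n. Here 32 ∤ 16 (since 16 = 0·32 + 16 with remainder 16 ≠ 0), so F_{149^32} is not a subfield of F_{149^16}. Equivalently: if it were, the tower law would give 32 = [F_{149^32}:F_149] dividing [F_{149^16}:F_149] = 16, contradiction.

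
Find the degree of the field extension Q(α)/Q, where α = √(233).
[Q(α):Q] = 2

[Q(α):Q] equals the degree of the minimal polynomial of α. Here α^2 = 233 and x^2 - 233 is irreducible (d = 233 is squarefree, ≠ 1, hence not a square), so deg(m_α) = 2. Thus [Q(α):Q] = 2.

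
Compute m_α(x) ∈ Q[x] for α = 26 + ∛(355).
m_α(x) = x^3 - 78x^2 + 2028x - 17931

Set β = α - 26 = ∛(355), so β^3 = 355. Then (α - 26)^3 - 355 = 0, i.e. α is a root of g(x) = (x - 26)^3 - 355 = x^3 - 78x^2 + 2028x - 17931. Since g(x) = h(x - 26) where h(x) = x^3 - 355, and h is irreducible over Q (because 355 is not a perfect cube, so h has no rational root, and a monic cubic with no rational root is irreducible), g is also irreducible (irreducibility is preserved under the substitution x → x - 26). Hence m_α(x) = x^3 - 78x^2 + 2028x - 17931.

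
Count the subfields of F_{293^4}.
F_{293^4} has 3 subfields

The subfields of F_{p^n} are exactly the fields F_{p^d} for d | n (each is the fixed field of the unique index-d subgroup of Gal(F_{p^n}/F_p) ≅ Z/nZ). The divisors of n = 4 are {1, 2, 4}, giving 3 subfields: F_{293^1}, F_{293^2}, F_{293^4}.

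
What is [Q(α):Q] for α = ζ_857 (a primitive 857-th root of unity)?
[Q(α):Q] = 856

The minimal polynomial of ζ_857 over Q is the 857-th cyclotomic polynomial Φ_857(x), which is irreducible over Q and has degree φ(857) = 856. Hence [Q(α):Q] = φ(857) = 856.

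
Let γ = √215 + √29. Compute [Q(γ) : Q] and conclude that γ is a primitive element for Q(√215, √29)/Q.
[Q(γ) : Q] = 4 (equivalently, Q(γ) = Q(√215, √29))

Obviously Q(γ) ⊆ Q(√215, √29), and [Q(√215, √29):Q] = 4 (since 215, 29 are distinct squarefree integers > 1 with 6235 not a perfect square). To show equality we compute the minimal polynomial of γ. From γ = √215 + √29: γ^2 = 215 + 2√(6235) + 29 = 244 + 2√(6235), so γ^2 - 244 = 2√(6235); squaring, (γ^2 - 244)^2 = 4·6235, i.e. γ^4 - 488γ^2 + 59536 - 24940 = 0, i.e. γ^4 - 488γ^2 + 34596 = 0. So γ is a root of x^4 - 488x^2 + 34596. This polynomial is irreducible over Q: it has no rational root (each ±√215 ± √29 is irrational), and any factorization into two quadratics over Q would force √(6235) ∈ Q (pairing opposite roots) or √215, √29 ∈ Q (other pairings), all impossible. Hence [Q(γ):Q] = 4 = [Q(√215, √29):Q], so Q(γ) = Q(√215, √29).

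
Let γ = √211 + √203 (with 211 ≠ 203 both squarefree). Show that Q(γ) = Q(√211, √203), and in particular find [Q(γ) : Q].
[Q(γ) : Q] = 4 (equivalently, Q(γ) = Q(√211, √203))

Obviously Q(γ) ⊆ Q(√211, √203), and [Q(√211, √203):Q] = 4 (since 211, 203 are distinct squarefree integers > 1 with 42833 not a perfect square). To show equality we compute the minimal polynomial of γ. From γ = √211 + √203: γ^2 = 211 + 2√(42833) + 203 = 414 + 2√(42833), so γ^2 - 414 = 2√(42833); squaring, (γ^2 - 414)^2 = 4·42833, i.e. γ^4 - 828γ^2 + 171396 - 171332 = 0, i.e. γ^4 - 828γ^2 + 64 = 0. So γ is a root of x^4 - 828x^2 + 64. This polynomial is irreducible over Q: it has no rational root (each ±√211 ± √203 is irrational), and any factorization into two quadratics over Q would force √(42833) ∈ Q (pairing opposite roots) or √211, √203 ∈ Q (other pairings), all impossible. Hence [Q(γ):Q] = 4 = [Q(√211, √203):Q], so Q(γ) = Q(√211, √203).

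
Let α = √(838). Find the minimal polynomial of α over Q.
m_α(x) = x^2 - 838

α satisfies α^2 - 838 = 0, so x^2 - 838 annihilates α. Since d = 838 is squarefree and ≠ 1, it is not a perfect square in Q, so x^2 - 838 has no rational root and is therefore irreducible over Q (a degree-2 polynomial over a field is irreducible iff it has no root). Hence m_α(x) = x^2 - 838.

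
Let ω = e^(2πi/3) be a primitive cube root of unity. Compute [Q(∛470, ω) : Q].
[Q(∛470, ω) : Q] = 6

[Q(∛470):Q] = 3 (min poly x^3 - 470, irreducible since 470 is not a perfect cube). [Q(ω):Q] = 2 (min poly x^2 + x + 1). Since Q(∛470) ⊂ R and ω ∉ R, we have ω ∉ Q(∛470), so x^2 + x + 1 remains irreducible over Q(∛470) and [Q(∛470, ω) : Q(∛470)] = 2. By the tower law, [Q(∛470, ω) : Q] = 3 · 2 = 6. (In fact Q(∛470, ω) is the splitting field of x^3 - 470 over Q.)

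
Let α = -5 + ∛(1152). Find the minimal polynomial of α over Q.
m_α(x) = x^3 + 15x^2 + 75x - 1027

Set β = α + 5 = ∛(1152), so β^3 = 1152. Then (α + 5)^3 - 1152 = 0, i.e. α is a root of g(x) = (x + 5)^3 - 1152 = x^3 + 15x^2 + 75x - 1027. Since g(x) = h(x + 5) where h(x) = x^3 - 1152, and h is irreducible over Q (because 1152 is not a perfect cube, so h has no rational root, and a monic cubic with no rational root is irreducible), g is also irreducible (irreducibility is preserved under the substitution x → x + 5). Hence m_α(x) = x^3 + 15x^2 + 75x - 1027.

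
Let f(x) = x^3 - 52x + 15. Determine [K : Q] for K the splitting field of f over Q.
[K : Q] = 6

By the rational root test, any rational root of the monic integer polynomial f(x) = x^3 - 52x + 15 must be an integer dividing the constant term 15, i.e. one of ±{1, 3, 5, 15}. Evaluating: f(1) = -36, f(-1) = 66, f(3) = -114, f(-3) = 144, f(5) = -120, f(-5) = 150, f(15) = 2610, f(-15) = -2580; none is 0, so f has no rational root and is therefore irreducible over Q (a cubic with no linear factor over a field is irreducible). For an irreducible cubic, the Galois group is A_3 or S_3 according as the discriminant disc(f) = -4a^3 - 27b^2 = -4·(-52)^3 - 27·(15)^2 = 556357 is or is not a square in Q. Here disc(f) = 556357 is not a perfect square in Q, so the Galois group of f over Q is not contained in A_3 and must be all of S_3. The splitting field has degree |S_3| = 6 over Q, so [K : Q] = 6.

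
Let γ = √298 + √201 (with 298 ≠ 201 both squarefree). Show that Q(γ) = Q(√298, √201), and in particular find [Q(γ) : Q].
[Q(γ) : Q] = 4 (equivalently, Q(γ) = Q(√298, √201))

Obviously Q(γ) ⊆ Q(√298, √201), and [Q(√298, √201):Q] = 4 (since 298, 201 are distinct squarefree integers > 1 with 59898 not a perfect square). To show equality we compute the minimal polynomial of γ. From γ = √298 + √201: γ^2 = 298 + 2√(59898) + 201 = 499 + 2√(59898), so γ^2 - 499 = 2√(59898); squaring, (γ^2 - 499)^2 = 4·59898, i.e. γ^4 - 998γ^2 + 249001 - 239592 = 0, i.e. γ^4 - 998γ^2 + 9409 = 0. So γ is a root of x^4 - 998x^2 + 9409. This polynomial is irreducible over Q: it has no rational root (each ±√298 ± √201 is irrational), and any factorization into two quadratics over Q would force √(59898) ∈ Q (pairing opposite roots) or √298, √201 ∈ Q (other pairings), all impossible. Hence [Q(γ):Q] = 4 = [Q(√298, √201):Q], so Q(γ) = Q(√298, √201).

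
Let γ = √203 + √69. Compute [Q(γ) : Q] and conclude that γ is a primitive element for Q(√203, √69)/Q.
[Q(γ) : Q] = 4 (equivalently, Q(γ) = Q(√203, √69))

Obviously Q(γ) ⊆ Q(√203, √69), and [Q(√203, √69):Q] = 4 (since 203, 69 are distinct squarefree integers > 1 with 14007 not a perfect square). To show equality we compute the minimal polynomial of γ. From γ = √203 + √69: γ^2 = 203 + 2√(14007) + 69 = 272 + 2√(14007), so γ^2 - 272 = 2√(14007); squaring, (γ^2 - 272)^2 = 4·14007, i.e. γ^4 - 544γ^2 + 73984 - 56028 = 0, i.e. γ^4 - 544γ^2 + 17956 = 0. So γ is a root of x^4 - 544x^2 + 17956. This polynomial is irreducible over Q: it has no rational root (each ±√203 ± √69 is irrational), and any factorization into two quadratics over Q would force √(14007) ∈ Q (pairing opposite roots) or √203, √69 ∈ Q (other pairings), all impossible. Hence [Q(γ):Q] = 4 = [Q(√203, √69):Q], so Q(γ) = Q(√203, √69).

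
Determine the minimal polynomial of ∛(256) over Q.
m_α(x) = x^3 - 256

α satisfies α^3 = 256, so x^3 - 256 annihilates α. By the rational root test, a rational root p/q (in lowest terms) of x^3 - 256 would satisfy p^3 = 256 q^3, forcing q = 1 and p^3 = 256; but 256 is not a perfect cube, contradiction. A monic cubic over Q with no rational root is irreducible (any nontrivial factorization would include a linear factor). Hence x^3 - 256 is the minimal polynomial of α, and in particular [Q(α):Q] = 3.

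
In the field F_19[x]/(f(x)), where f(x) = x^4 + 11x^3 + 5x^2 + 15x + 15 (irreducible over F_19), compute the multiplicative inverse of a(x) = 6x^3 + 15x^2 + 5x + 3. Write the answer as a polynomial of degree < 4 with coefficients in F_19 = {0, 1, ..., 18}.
a(x)^(-1) ≡ 2x^3 + 16x^2 + 13x + 11 (mod f(x))

Since f is irreducible over F_19, F_19[x]/(f) is a field and a(x) ≠ 0 has an inverse. Apply the extended Euclidean algorithm to f(x) and a(x) in F_19[x]: f(x) = (16x + 3)·a(x) + (13x^2 + 9x + 6);  a(x) = (18x + 15)·(13x^2 + 9x + 6) + (9x + 8);  (13x^2 + 9x + 6) = (12x + 3)·(9x + 8) + (1). The last nonzero remainder is the constant 1 = gcd(f, a) in F_19. Back-substituting through the division chain expresses 1 = s(x)·a(x) + t(x)·f(x) with s(x) ≡ 2x^3 + 16x^2 + 13x + 11 (mod f), so a(x)^(-1) ≡ s(x) = 2x^3 + 16x^2 + 13x + 11 (mod f). Check: (6x^3 + 15x^2 + 5x + 3)·(2x^3 + 16x^2 + 13x + 11) = 12x^6 + 12x^5 + 5x^4 + 5x^3 + 12x^2 + 18x + 14 ≡ 1 (mod x^4 + 11x^3 + 5x^2 + 15x + 15).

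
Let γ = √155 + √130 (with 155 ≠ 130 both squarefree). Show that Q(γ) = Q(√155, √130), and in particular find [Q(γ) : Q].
[Q(γ) : Q] = 4 (equivalently, Q(γ) = Q(√155, √130))

Obviously Q(γ) ⊆ Q(√155, √130), and [Q(√155, √130):Q] = 4 (since 155, 130 are distinct squarefree integers > 1 with 20150 not a perfect square). To show equality we compute the minimal polynomial of γ. From γ = √155 + √130: γ^2 = 155 + 2√(20150) + 130 = 285 + 2√(20150), so γ^2 - 285 = 2√(20150); squaring, (γ^2 - 285)^2 = 4·20150, i.e. γ^4 - 570γ^2 + 81225 - 80600 = 0, i.e. γ^4 - 570γ^2 + 625 = 0. So γ is a root of x^4 - 570x^2 + 625. This polynomial is irreducible over Q: it has no rational root (each ±√155 ± √130 is irrational), and any factorization into two quadratics over Q would force √(20150) ∈ Q (pairing opposite roots) or √155, √130 ∈ Q (other pairings), all impossible. Hence [Q(γ):Q] = 4 = [Q(√155, √130):Q], so Q(γ) = Q(√155, √130).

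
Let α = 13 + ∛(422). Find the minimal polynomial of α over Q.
m_α(x) = x^3 - 39x^2 + 507x - 2619

Set β = α - 13 = ∛(422), so β^3 = 422. Then (α - 13)^3 - 422 = 0, i.e. α is a root of g(x) = (x - 13)^3 - 422 = x^3 - 39x^2 + 507x - 2619. Since g(x) = h(x - 13) where h(x) = x^3 - 422, and h is irreducible over Q (because 422 is not a perfect cube, so h has no rational root, and a monic cubic with no rational root is irreducible), g is also irreducible (irreducibility is preserved under the substitution x → x - 13). Hence m_α(x) = x^3 - 39x^2 + 507x - 2619.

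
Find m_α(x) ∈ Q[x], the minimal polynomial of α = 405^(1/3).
m_α(x) = x^3 - 405

α satisfies α^3 = 405, so x^3 - 405 annihilates α. By the rational root test, a rational root p/q (in lowest terms) of x^3 - 405 would satisfy p^3 = 405 q^3, forcing q = 1 and p^3 = 405; but 405 is not a perfect cube, contradiction. A monic cubic over Q with no rational root is irreducible (any nontrivial factorization would include a linear factor). Hence x^3 - 405 is the minimal polynomial of α, and in particular [Q(α):Q] = 3.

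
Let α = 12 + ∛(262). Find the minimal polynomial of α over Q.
m_α(x) = x^3 - 36x^2 + 432x - 1990

Set β = α - 12 = ∛(262), so β^3 = 262. Then (α - 12)^3 - 262 = 0, i.e. α is a root of g(x) = (x - 12)^3 - 262 = x^3 - 36x^2 + 432x - 1990. Since g(x) = h(x - 12) where h(x) = x^3 - 262, and h is irreducible over Q (because 262 is not a perfect cube, so h has no rational root, and a monic cubic with no rational root is irreducible), g is also irreducible (irreducibility is preserved under the substitution x → x - 12). Hence m_α(x) = x^3 - 36x^2 + 432x - 1990.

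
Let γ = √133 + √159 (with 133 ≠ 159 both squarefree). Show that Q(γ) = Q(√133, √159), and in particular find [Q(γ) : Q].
[Q(γ) : Q] = 4 (equivalently, Q(γ) = Q(√133, √159))

Obviously Q(γ) ⊆ Q(√133, √159), and [Q(√133, √159):Q] = 4 (since 133, 159 are distinct squarefree integers > 1 with 21147 not a perfect square). To show equality we compute the minimal polynomial of γ. From γ = √133 + √159: γ^2 = 133 + 2√(21147) + 159 = 292 + 2√(21147), so γ^2 - 292 = 2√(21147); squaring, (γ^2 - 292)^2 = 4·21147, i.e. γ^4 - 584γ^2 + 85264 - 84588 = 0, i.e. γ^4 - 584γ^2 + 676 = 0. So γ is a root of x^4 - 584x^2 + 676. This polynomial is irreducible over Q: it has no rational root (each ±√133 ± √159 is irrational), and any factorization into two quadratics over Q would force √(21147) ∈ Q (pairing opposite roots) or √133, √159 ∈ Q (other pairings), all impossible. Hence [Q(γ):Q] = 4 = [Q(√133, √159):Q], so Q(γ) = Q(√133, √159).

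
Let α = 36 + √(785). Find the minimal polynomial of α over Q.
m_α(x) = x^2 - 72x + 511

From α - 36 = √(785), squaring gives (α - 36)^2 = 785, i.e. α^2 - 72α + 1296 = 785, so α^2 - 72α + 511 = 0. The discriminant of x^2 - 72x + 511 is (-72)^2 - 4·(511) = 5184 - 2044 = 3140, and 4·(785) is not a perfect square in Q since 785 is squarefree and ≠ 1. Hence x^2 - 72x + 511 is irreducible over Q and is the minimal polynomial of α.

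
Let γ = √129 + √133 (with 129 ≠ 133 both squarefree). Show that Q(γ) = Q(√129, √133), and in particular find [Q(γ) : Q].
[Q(γ) : Q] = 4 (equivalently, Q(γ) = Q(√129, √133))

Obviously Q(γ) ⊆ Q(√129, √133), and [Q(√129, √133):Q] = 4 (since 129, 133 are distinct squarefree integers > 1 with 17157 not a perfect square). To show equality we compute the minimal polynomial of γ. From γ = √129 + √133: γ^2 = 129 + 2√(17157) + 133 = 262 + 2√(17157), so γ^2 - 262 = 2√(17157); squaring, (γ^2 - 262)^2 = 4·17157, i.e. γ^4 - 524γ^2 + 68644 - 68628 = 0, i.e. γ^4 - 524γ^2 + 16 = 0. So γ is a root of x^4 - 524x^2 + 16. This polynomial is irreducible over Q: it has no rational root (each ±√129 ± √133 is irrational), and any factorization into two quadratics over Q would force √(17157) ∈ Q (pairing opposite roots) or √129, √133 ∈ Q (other pairings), all impossible. Hence [Q(γ):Q] = 4 = [Q(√129, √133):Q], so Q(γ) = Q(√129, √133).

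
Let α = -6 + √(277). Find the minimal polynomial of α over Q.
m_α(x) = x^2 + 12x - 241

From α + 6 = √(277), squaring gives (α + 6)^2 = 277, i.e. α^2 + 12α + 36 = 277, so α^2 + 12α - 241 = 0. The discriminant of x^2 + 12x - 241 is (12)^2 - 4·(-241) = 144 + 964 = 1108, and 4·(277) is not a perfect square in Q since 277 is squarefree and ≠ 1. Hence x^2 + 12x - 241 is irreducible over Q and is the minimal polynomial of α.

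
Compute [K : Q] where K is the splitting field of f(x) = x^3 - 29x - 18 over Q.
[K : Q] = 6

By the rational root test, any rational root of the monic integer polynomial f(x) = x^3 - 29x - 18 must be an integer dividing the constant term -18, i.e. one of ±{1, 2, 3, 6, 9, 18}. Evaluating: f(1) = -46, f(-1) = 10, f(2) = -68, f(-2) = 32, f(3) = -78, f(-3) = 42, f(6) = 24, f(-6) = -60, f(9) = 450, f(-9) = -486, f(18) = 5292, f(-18) = -5328; none is 0, so f has no rational root and is therefore irreducible over Q (a cubic with no linear factor over a field is irreducible). For an irreducible cubic, the Galois group is A_3 or S_3 according as the discriminant disc(f) = -4a^3 - 27b^2 = -4·(-29)^3 - 27·(-18)^2 = 88808 is or is not a square in Q. Here disc(f) = 88808 is not a perfect square in Q, so the Galois group of f over Q is not contained in A_3 and must be all of S_3. The splitting field has degree |S_3| = 6 over Q, so [K : Q] = 6.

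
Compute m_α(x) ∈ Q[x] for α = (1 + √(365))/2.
m_α(x) = x^2 - x - 91

From 2α - 1 = √(365), squaring gives (2α - 1)^2 = 365, i.e. 4α^2 - 4α + 1 = 365, so α^2 - α + (1 - 365)/4 = 0. Since 365 ≡ 1 (mod 4), (1 - 365)/4 = -91 ∈ Z. The polynomial x^2 - x - 91 has discriminant 1 - 4·(-91) = 365, which is not a perfect square in Q (d = 365 is squarefree and ≠ 1), so x^2 - x - 91 is irreducible over Q. It is the minimal polynomial of α.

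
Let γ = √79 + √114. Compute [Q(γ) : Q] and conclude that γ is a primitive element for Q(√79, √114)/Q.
[Q(γ) : Q] = 4 (equivalently, Q(γ) = Q(√79, √114))

Obviously Q(γ) ⊆ Q(√79, √114), and [Q(√79, √114):Q] = 4 (since 79, 114 are distinct squarefree integers > 1 with 9006 not a perfect square). To show equality we compute the minimal polynomial of γ. From γ = √79 + √114: γ^2 = 79 + 2√(9006) + 114 = 193 + 2√(9006), so γ^2 - 193 = 2√(9006); squaring, (γ^2 - 193)^2 = 4·9006, i.e. γ^4 - 386γ^2 + 37249 - 36024 = 0, i.e. γ^4 - 386γ^2 + 1225 = 0. So γ is a root of x^4 - 386x^2 + 1225. This polynomial is irreducible over Q: it has no rational root (each ±√79 ± √114 is irrational), and any factorization into two quadratics over Q would force √(9006) ∈ Q (pairing opposite roots) or √79, √114 ∈ Q (other pairings), all impossible. Hence [Q(γ):Q] = 4 = [Q(√79, √114):Q], so Q(γ) = Q(√79, √114).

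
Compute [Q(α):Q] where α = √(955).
[Q(α):Q] = 2

[Q(α):Q] equals the degree of the minimal polynomial of α. Here α^2 = 955 and x^2 - 955 is irreducible (d = 955 is squarefree, ≠ 1, hence not a square), so deg(m_α) = 2. Thus [Q(α):Q] = 2.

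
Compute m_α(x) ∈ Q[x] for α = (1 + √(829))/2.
m_α(x) = x^2 - x - 207

From 2α - 1 = √(829), squaring gives (2α - 1)^2 = 829, i.e. 4α^2 - 4α + 1 = 829, so α^2 - α + (1 - 829)/4 = 0. Since 829 ≡ 1 (mod 4), (1 - 829)/4 = -207 ∈ Z. The polynomial x^2 - x - 207 has discriminant 1 - 4·(-207) = 829, which is not a perfect square in Q (d = 829 is squarefree and ≠ 1), so x^2 - x - 207 is irreducible over Q. It is the minimal polynomial of α.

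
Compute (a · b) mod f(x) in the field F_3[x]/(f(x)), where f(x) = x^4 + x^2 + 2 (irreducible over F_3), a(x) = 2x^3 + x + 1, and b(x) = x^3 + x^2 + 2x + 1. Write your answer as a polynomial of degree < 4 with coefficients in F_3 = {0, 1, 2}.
a · b ≡ 2x^3 + 2x^2 + 2x + 1 (mod f(x))

Multiply in F_3[x]: a(x)·b(x) = (2x^3 + x + 1)·(x^3 + x^2 + 2x + 1) = 2x^6 + 2x^5 + 2x^4 + x^3 + 1. This has degree ≥ 4, so divide by f(x) over F_3: 2x^6 + 2x^5 + 2x^4 + x^3 + 1 = (2x^2 + 2x)·(x^4 + x^2 + 2) + (2x^3 + 2x^2 + 2x + 1). Hence a·b ≡ 2x^3 + 2x^2 + 2x + 1 (mod f). (F_3[x]/(f) is a field with 3^4 = 81 elements since f is irreducible of degree 4.)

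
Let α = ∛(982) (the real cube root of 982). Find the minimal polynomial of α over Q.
m_α(x) = x^3 - 982

α satisfies α^3 = 982, so x^3 - 982 annihilates α. By the rational root test, a rational root p/q (in lowest terms) of x^3 - 982 would satisfy p^3 = 982 q^3, forcing q = 1 and p^3 = 982; but 982 is not a perfect cube, contradiction. A monic cubic over Q with no rational root is irreducible (any nontrivial factorization would include a linear factor). Hence x^3 - 982 is the minimal polynomial of α, and in particular [Q(α):Q] = 3.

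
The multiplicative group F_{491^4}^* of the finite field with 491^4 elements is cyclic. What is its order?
|F_{491^4}^*| = 58120048560

F_{491^4} has 491^4 = 58120048561 elements; its multiplicative group consists of all nonzero elements, so |F_{491^4}^*| = 58120048561 - 1 = 58120048560. (It is cyclic since any finite subgroup of the multiplicative group of a field is cyclic.)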